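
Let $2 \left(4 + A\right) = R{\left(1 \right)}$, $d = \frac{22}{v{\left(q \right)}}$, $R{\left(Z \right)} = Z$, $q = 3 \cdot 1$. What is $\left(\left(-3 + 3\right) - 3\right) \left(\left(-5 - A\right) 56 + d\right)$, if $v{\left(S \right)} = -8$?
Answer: $\frac{1041}{4} \approx 260.25$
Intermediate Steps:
$q = 3$
$d = - \frac{11}{4}$ ($d = \frac{22}{-8} = 22 \left(- \frac{1}{8}\right) = - \frac{11}{4} \approx -2.75$)
$A = - \frac{7}{2}$ ($A = -4 + \frac{1}{2} \cdot 1 = -4 + \frac{1}{2} = - \frac{7}{2} \approx -3.5$)
$\left(\left(-3 + 3\right) - 3\right) \left(\left(-5 - A\right) 56 + d\right) = \left(\left(-3 + 3\right) - 3\right) \left(\left(-5 - - \frac{7}{2}\right) 56 - \frac{11}{4}\right) = \left(0 - 3\right) \left(\left(-5 + \frac{7}{2}\right) 56 - \frac{11}{4}\right) = - 3 \left(\left(- \frac{3}{2}\right) 56 - \frac{11}{4}\right) = - 3 \left(-84 - \frac{11}{4}\right) = \left(-3\right) \left(- \frac{347}{4}\right) = \frac{1041}{4}$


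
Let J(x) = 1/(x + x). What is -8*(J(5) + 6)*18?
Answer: -4392/5 ≈ -878.40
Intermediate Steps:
J(x) = 1/(2*x)
-8*(J(5) + 6)*18 = -8*((½)/5 + 6)*18 = -8*((½)*(⅕) + 6)*18 = -8*(⅒ + 6)*18 = -8*61/10*18 = -244/5*18 = -4392/5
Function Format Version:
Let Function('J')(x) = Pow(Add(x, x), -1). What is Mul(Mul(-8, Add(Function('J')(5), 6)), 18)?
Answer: Rational(-4392, 5) ≈ -878.40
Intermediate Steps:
Function('J')(x) = Mul(Rational(1, 2), Pow(x, -1)) (Function('J')(x) = Pow(Mul(2, x), -1) = Mul(Rational(1, 2), Pow(x, -1)))
Mul(Mul(-8, Add(Function('J')(5), 6)), 18) = Mul(Mul(-8, Add(Mul(Rational(1, 2), Pow(5, -1)), 6)), 18) = Mul(Mul(-8, Add(Mul(Rational(1, 2), Rational(1, 5)), 6)), 18) = Mul(Mul(-8, Add(Rational(1, 10), 6)), 18) = Mul(Mul(-8, Rational(61, 10)), 18) = Mul(Rational(-244, 5), 18) = Rational(-4392, 5)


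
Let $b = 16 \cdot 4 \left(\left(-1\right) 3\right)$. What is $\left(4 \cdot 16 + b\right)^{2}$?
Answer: $16384$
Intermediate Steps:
$b = -192$ ($b = 64 \left(-3\right) = -192$)
$\left(4 \cdot 16 + b\right)^{2} = \left(4 \cdot 16 - 192\right)^{2} = \left(64 - 192\right)^{2} = \left(-128\right)^{2} = 16384$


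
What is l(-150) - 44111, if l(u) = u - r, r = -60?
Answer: -44201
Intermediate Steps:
l(u) = 60 + u (l(u) = u - 1*(-60) = u + 60 = 60 + u)
l(-150) - 44111 = (60 - 150) - 44111 = -90 - 44111 = -44201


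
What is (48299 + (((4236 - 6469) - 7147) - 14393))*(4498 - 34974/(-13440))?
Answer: 123627582787/1120 ≈ 1.1038e+8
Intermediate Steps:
(48299 + (((4236 - 6469) - 7147) - 14393))*(4498 - 34974/(-13440)) = (48299 + ((-2233 - 7147) - 14393))*(4498 - 34974*(-1/13440)) = (48299 + (-9380 - 14393))*(4498 + 5829/2240) = (48299 - 23773)*(10081349/2240) = 24526*(10081349/2240) = 123627582787/1120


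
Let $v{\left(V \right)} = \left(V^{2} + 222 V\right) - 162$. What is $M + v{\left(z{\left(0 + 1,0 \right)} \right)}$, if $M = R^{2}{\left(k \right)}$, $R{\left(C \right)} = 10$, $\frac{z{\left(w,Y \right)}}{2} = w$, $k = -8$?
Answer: $386$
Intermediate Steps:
$z{\left(w,Y \right)} = 2 w$
$M = 100$ ($M = 10^{2} = 100$)
$v{\left(V \right)} = -162 + V^{2} + 222 V$
$M + v{\left(z{\left(0 + 1,0 \right)} \right)} = 100 + \left(-162 + \left(2 \left(0 + 1\right)\right)^{2} + 222 \cdot 2 \left(0 + 1\right)\right) = 100 + \left(-162 + \left(2 \cdot 1\right)^{2} + 222 \cdot 2 \cdot 1\right) = 100 + \left(-162 + 2^{2} + 222 \cdot 2\right) = 100 + \left(-162 + 4 + 444\right) = 100 + 286 = 386$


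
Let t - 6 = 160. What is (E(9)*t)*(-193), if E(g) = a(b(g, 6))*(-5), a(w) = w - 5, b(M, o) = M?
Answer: 640760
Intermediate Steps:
t = 166 (t = 6 + 160 = 166)
a(w) = -5 + w
E(g) = 25 - 5*g (E(g) = (-5 + g)*(-5) = 25 - 5*g)
(E(9)*t)*(-193) = ((25 - 5*9)*166)*(-193) = ((25 - 45)*166)*(-193) = -20*166*(-193) = -3320*(-193) = 640760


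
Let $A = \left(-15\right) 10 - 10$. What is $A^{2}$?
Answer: $25600$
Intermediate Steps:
$A = -160$ ($A = -150 - 10 = -160$)
$A^{2} = \left(-160\right)^{2} = 25600$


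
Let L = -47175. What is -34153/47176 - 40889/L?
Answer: 317811689/2225527800 ≈ 0.14280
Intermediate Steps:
-34153/47176 - 40889/L = -34153/47176 - 40889/(-47175) = -34153*1/47176 - 40889*(-1/47175) = -34153/47176 + 40889/47175 = 317811689/2225527800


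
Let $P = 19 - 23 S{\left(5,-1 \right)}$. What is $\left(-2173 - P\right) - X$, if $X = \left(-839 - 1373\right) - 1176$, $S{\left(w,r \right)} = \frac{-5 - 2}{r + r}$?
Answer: $\frac{2553}{2} \approx 1276.5$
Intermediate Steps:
$S{\left(w,r \right)} = - \frac{7}{2 r}$
$X = -3388$ ($X = -2212 - 1176 = -3388$)
$P = - \frac{123}{2}$ ($P = 19 - 23 \left(- \frac{7}{2 \left(-1\right)}\right) = 19 - 23 \left(\left(- \frac{7}{2}\right) \left(-1\right)\right) = 19 - \frac{161}{2} = - \frac{123}{2} \approx -61.5$)
$\left(-2173 - P\right) - X = \left(-2173 - - \frac{123}{2}\right) - -3388 = \left(-2173 + \frac{123}{2}\right) + 3388 = - \frac{4223}{2} + 3388 = \frac{2553}{2}$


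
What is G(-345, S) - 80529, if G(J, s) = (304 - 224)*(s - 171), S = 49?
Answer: -90289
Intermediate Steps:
G(J, s) = -13680 + 80*s (G(J, s) = 80*(-171 + s) = -13680 + 80*s)
G(-345, S) - 80529 = (-13680 + 80*49) - 80529 = (-13680 + 3920) - 80529 = -9760 - 80529 = -90289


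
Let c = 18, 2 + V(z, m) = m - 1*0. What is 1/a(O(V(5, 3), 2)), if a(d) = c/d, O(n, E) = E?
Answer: ⅑ ≈ 0.11111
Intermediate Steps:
V(z, m) = -2 + m (V(z, m) = -2 + (m - 1*0) = -2 + (m + 0) = -2 + m)
a(d) = 18/d
1/a(O(V(5, 3), 2)) = 1/(18/2) = 1/(18*(½)) = 1/9 = ⅑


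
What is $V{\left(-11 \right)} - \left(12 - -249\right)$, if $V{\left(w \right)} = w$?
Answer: $-272$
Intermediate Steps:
$V{\left(-11 \right)} - \left(12 - -249\right) = -11 - \left(12 - -249\right) = -11 - \left(12 + 249\right) = -11 - 261 = -272$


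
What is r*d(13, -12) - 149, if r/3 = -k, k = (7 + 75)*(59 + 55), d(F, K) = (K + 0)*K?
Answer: -4038485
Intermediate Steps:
d(F, K) = K² (d(F, K) = K*K = K²)
k = 9348 (k = 82*114 = 9348)
r = -28044 (r = 3*(-1*9348) = 3*(-9348) = -28044)
r*d(13, -12) - 149 = -28044*(-12)² - 149 = -28044*144 - 149 = -4038336 - 149 = -4038485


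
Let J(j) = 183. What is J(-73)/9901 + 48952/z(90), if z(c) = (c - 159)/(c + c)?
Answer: -29080420911/227723 ≈ -1.2770e+5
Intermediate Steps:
z(c) = (-159 + c)/(2*c) (z(c) = (-159 + c)/((2*c)) = (-159 + c)*(1/(2*c)) = (-159 + c)/(2*c))
J(-73)/9901 + 48952/z(90) = 183/9901 + 48952/(((1/2)*(-159 + 90)/90)) = 183*(1/9901) + 48952/(((1/2)*(1/90)*(-69))) = 183/9901 + 48952/(-23/60) = 183/9901 + 48952*(-60/23) = 183/9901 - 2937120/23 = -29080420911/227723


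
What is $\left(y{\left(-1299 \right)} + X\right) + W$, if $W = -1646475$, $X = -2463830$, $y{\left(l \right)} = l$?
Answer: $-4111604$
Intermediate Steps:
$\left(y{\left(-1299 \right)} + X\right) + W = \left(-1299 - 2463830\right) - 1646475 = -2465129 - 1646475 = -4111604$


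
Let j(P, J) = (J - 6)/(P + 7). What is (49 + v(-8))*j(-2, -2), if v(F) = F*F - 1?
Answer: -896/5 ≈ -179.20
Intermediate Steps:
j(P, J) = (-6 + J)/(7 + P)
v(F) = -1 + F² (v(F) = F² - 1 = -1 + F²)
(49 + v(-8))*j(-2, -2) = (49 + (-1 + (-8)²))*((-6 - 2)/(7 - 2)) = (49 + (-1 + 64))*(-8/5) = (49 + 63)*((⅕)*(-8)) = 112*(-8/5) = -896/5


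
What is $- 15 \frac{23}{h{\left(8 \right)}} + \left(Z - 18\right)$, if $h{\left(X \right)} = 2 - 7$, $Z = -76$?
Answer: $-25$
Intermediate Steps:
$h{\left(X \right)} = -5$ ($h{\left(X \right)} = 2 - 7 = -5$)
$- 15 \frac{23}{h{\left(8 \right)}} + \left(Z - 18\right) = - 15 \frac{23}{-5} - 94 = - 15 \cdot 23 \left(- \frac{1}{5}\right) - 94 = \left(-15\right) \left(- \frac{23}{5}\right) - 94 = 69 - 94 = -25$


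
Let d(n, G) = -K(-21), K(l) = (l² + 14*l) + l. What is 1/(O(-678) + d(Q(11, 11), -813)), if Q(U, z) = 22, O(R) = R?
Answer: -1/804 ≈ -0.0012438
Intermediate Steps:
K(l) = l² + 15*l
d(n, G) = -126 (d(n, G) = -(-21)*(15 - 21) = -(-21)*(-6) = -1*126 = -126)
1/(O(-678) + d(Q(11, 11), -813)) = 1/(-678 - 126) = 1/(-804) = -1/804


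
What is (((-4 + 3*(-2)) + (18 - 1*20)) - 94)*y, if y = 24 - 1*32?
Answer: 848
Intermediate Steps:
y = -8 (y = 24 - 32 = -8)
(((-4 + 3*(-2)) + (18 - 1*20)) - 94)*y = (((-4 + 3*(-2)) + (18 - 1*20)) - 94)*(-8) = (((-4 - 6) + (18 - 20)) - 94)*(-8) = ((-10 - 2) - 94)*(-8) = (-12 - 94)*(-8) = -106*(-8) = 848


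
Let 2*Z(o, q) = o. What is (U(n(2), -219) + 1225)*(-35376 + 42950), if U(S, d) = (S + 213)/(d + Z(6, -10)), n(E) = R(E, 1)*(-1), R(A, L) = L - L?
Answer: 333744523/36 ≈ 9.2707e+6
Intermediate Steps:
R(A, L) = 0
Z(o, q) = o/2
n(E) = 0 (n(E) = 0*(-1) = 0)
U(S, d) = (213 + S)/(3 + d) (U(S, d) = (S + 213)/(d + (½)*6) = (213 + S)/(d + 3) = (213 + S)/(3 + d))
(U(n(2), -219) + 1225)*(-35376 + 42950) = ((213 + 0)/(3 - 219) + 1225)*(-35376 + 42950) = (213/(-216) + 1225)*7574 = (-1/216*213 + 1225)*7574 = (-71/72 + 1225)*7574 = (88129/72)*7574 = 333744523/36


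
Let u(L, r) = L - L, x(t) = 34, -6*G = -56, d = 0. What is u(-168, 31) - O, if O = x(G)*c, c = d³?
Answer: 0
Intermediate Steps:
G = 28/3 (G = -⅙*(-56) = 28/3 ≈ 9.3333)
u(L, r) = 0
c = 0 (c = 0³ = 0)
O = 0 (O = 34*0 = 0)
u(-168, 31) - O = 0 - 1*0 = 0 + 0 = 0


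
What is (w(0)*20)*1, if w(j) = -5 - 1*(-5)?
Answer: 0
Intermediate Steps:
w(j) = 0 (w(j) = -5 + 5 = 0)
(w(0)*20)*1 = (0*20)*1 = 0*1 = 0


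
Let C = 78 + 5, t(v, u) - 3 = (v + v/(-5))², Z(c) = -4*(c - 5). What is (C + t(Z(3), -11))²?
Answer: 10074276/625 ≈ 16119.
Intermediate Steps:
Z(c) = 20 - 4*c (Z(c) = -4*(-5 + c) = 20 - 4*c)
t(v, u) = 3 + 16*v²/25 (t(v, u) = 3 + (v + v/(-5))² = 3 + (v + v*(-⅕))² = 3 + (v - v/5)² = 3 + (4*v/5)² = 3 + 16*v²/25)
C = 83
(C + t(Z(3), -11))² = (83 + (3 + 16*(20 - 4*3)²/25))² = (83 + (3 + 16*(20 - 12)²/25))² = (83 + (3 + (16/25)*8²))² = (83 + (3 + (16/25)*64))² = (83 + (3 + 1024/25))² = (83 + 1099/25)² = (3174/25)² = 10074276/625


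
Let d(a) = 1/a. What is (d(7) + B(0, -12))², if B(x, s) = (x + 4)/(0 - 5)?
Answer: 529/1225 ≈ 0.43184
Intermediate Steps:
d(a) = 1/a
B(x, s) = -⅘ - x/5 (B(x, s) = (4 + x)/(-5) = (4 + x)*(-⅕) = -⅘ - x/5)
(d(7) + B(0, -12))² = (1/7 + (-⅘ - ⅕*0))² = (⅐ + (-⅘ + 0))² = (⅐ - ⅘)² = (-23/35)² = 529/1225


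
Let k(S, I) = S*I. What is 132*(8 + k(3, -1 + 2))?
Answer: 1452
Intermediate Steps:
k(S, I) = I*S
132*(8 + k(3, -1 + 2)) = 132*(8 + (-1 + 2)*3) = 132*(8 + 1*3) = 132*(8 + 3) = 132*11 = 1452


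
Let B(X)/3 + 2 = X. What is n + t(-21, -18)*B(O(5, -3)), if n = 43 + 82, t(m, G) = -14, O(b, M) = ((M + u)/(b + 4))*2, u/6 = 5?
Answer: -43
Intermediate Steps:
u = 30 (u = 6*5 = 30)
O(b, M) = 2*(30 + M)/(4 + b) (O(b, M) = ((M + 30)/(b + 4))*2 = ((30 + M)/(4 + b))*2 = 2*(30 + M)/(4 + b))
B(X) = -6 + 3*X
n = 125
n + t(-21, -18)*B(O(5, -3)) = 125 - 14*(-6 + 3*(2*(30 - 3)/(4 + 5))) = 125 - 14*(-6 + 3*(2*27/9)) = 125 - 14*(-6 + 3*(2*(⅑)*27)) = 125 - 14*(-6 + 3*6) = 125 - 14*(-6 + 18) = 125 - 14*12 = 125 - 168 = -43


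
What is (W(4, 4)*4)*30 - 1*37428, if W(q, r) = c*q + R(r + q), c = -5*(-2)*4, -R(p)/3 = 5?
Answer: -20028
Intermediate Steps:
R(p) = -15 (R(p) = -3*5 = -15)
c = 40 (c = 10*4 = 40)
W(q, r) = -15 + 40*q (W(q, r) = 40*q - 15 = -15 + 40*q)
(W(4, 4)*4)*30 - 1*37428 = ((-15 + 40*4)*4)*30 - 1*37428 = ((-15 + 160)*4)*30 - 37428 = (145*4)*30 - 37428 = 580*30 - 37428 = 17400 - 37428 = -20028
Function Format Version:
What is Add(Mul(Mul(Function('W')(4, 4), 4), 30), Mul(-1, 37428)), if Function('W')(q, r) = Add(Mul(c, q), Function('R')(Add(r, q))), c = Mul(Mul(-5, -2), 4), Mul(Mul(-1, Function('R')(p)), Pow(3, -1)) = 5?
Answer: -20028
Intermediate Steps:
Function('R')(p) = -15 (Function('R')(p) = Mul(-3, 5) = -15)
c = 40 (c = Mul(10, 4) = 40)
Function('W')(q, r) = Add(-15, Mul(40, q)) (Function('W')(q, r) = Add(Mul(40, q), -15) = Add(-15, Mul(40, q)))
Add(Mul(Mul(Function('W')(4, 4), 4), 30), Mul(-1, 37428)) = Add(Mul(Mul(Add(-15, Mul(40, 4)), 4), 30), Mul(-1, 37428)) = Add(Mul(Mul(Add(-15, 160), 4), 30), -37428) = Add(Mul(Mul(145, 4), 30), -37428) = Add(Mul(580, 30), -37428) = Add(17400, -37428) = -20028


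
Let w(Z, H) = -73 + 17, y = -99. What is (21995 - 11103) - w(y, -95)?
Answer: 10948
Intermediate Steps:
w(Z, H) = -56
(21995 - 11103) - w(y, -95) = (21995 - 11103) - 1*(-56) = 10892 + 56 = 10948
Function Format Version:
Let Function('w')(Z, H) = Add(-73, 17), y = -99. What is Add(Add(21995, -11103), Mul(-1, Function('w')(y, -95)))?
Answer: 10948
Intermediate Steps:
Function('w')(Z, H) = -56
Add(Add(21995, -11103), Mul(-1, Function('w')(y, -95))) = Add(Add(21995, -11103), Mul(-1, -56)) = Add(10892, 56) = 10948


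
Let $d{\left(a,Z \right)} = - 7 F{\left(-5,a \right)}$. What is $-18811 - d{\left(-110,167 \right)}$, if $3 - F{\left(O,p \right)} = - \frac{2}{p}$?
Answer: $- \frac{1033457}{55} \approx -18790.0$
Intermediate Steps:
$F{\left(O,p \right)} = 3 + \frac{2}{p}$ ($F{\left(O,p \right)} = 3 - - \frac{2}{p} = 3 + \frac{2}{p}$)
$d{\left(a,Z \right)} = -21 - \frac{14}{a}$ ($d{\left(a,Z \right)} = - 7 \left(3 + \frac{2}{a}\right) = -21 - \frac{14}{a}$)
$-18811 - d{\left(-110,167 \right)} = -18811 - \left(-21 - \frac{14}{-110}\right) = -18811 - \left(-21 - - \frac{7}{55}\right) = -18811 - \left(-21 + \frac{7}{55}\right) = -18811 - - \frac{1148}{55} = -18811 + \frac{1148}{55} = - \frac{1033457}{55}$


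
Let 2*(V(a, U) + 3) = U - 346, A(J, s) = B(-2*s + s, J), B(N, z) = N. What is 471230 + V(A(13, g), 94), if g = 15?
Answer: 471101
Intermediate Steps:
A(J, s) = -s (A(J, s) = -2*s + s = -s)
V(a, U) = -176 + U/2 (V(a, U) = -3 + (U - 346)/2 = -3 + (-346 + U)/2 = -3 + (-173 + U/2) = -176 + U/2)
471230 + V(A(13, g), 94) = 471230 + (-176 + (½)*94) = 471230 + (-176 + 47) = 471230 - 129 = 471101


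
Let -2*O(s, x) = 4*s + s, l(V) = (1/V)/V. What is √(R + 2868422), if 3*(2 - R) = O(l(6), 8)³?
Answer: √19271403381486/2592 ≈ 1693.6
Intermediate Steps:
l(V) = V⁻² (l(V) = 1/(V*V) = V⁻²)
O(s, x) = -5*s/2 (O(s, x) = -(4*s + s)/2 = -5*s/2)
R = 2239613/1119744 (R = 2 - (-5/2/6²)³/3 = 2 - (-5/2*1/36)³/3 = 2 - (-5/72)³/3 = 2 - ⅓*(-125/373248) = 2 + 125/1119744 = 2239613/1119744 ≈ 2.0001)
√(R + 2868422) = √(2239613/1119744 + 2868422) = √(3211900563581/1119744) = √19271403381486/2592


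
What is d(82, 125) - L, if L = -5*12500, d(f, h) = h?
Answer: 62625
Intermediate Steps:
L = -62500
d(82, 125) - L = 125 - 1*(-62500) = 125 + 62500 = 62625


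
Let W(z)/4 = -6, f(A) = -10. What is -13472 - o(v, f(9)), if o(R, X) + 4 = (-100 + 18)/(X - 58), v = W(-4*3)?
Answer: -457953/34 ≈ -13469.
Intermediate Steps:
W(z) = -24 (W(z) = 4*(-6) = -24)
v = -24
o(R, X) = -4 - 82/(-58 + X) (o(R, X) = -4 + (-100 + 18)/(X - 58) = -4 - 82/(-58 + X))
-13472 - o(v, f(9)) = -13472 - 2*(75 - 2*(-10))/(-58 - 10) = -13472 - 2*(75 + 20)/(-68) = -13472 - 2*(-1)*95/68 = -13472 - 1*(-95/34) = -13472 + 95/34 = -457953/34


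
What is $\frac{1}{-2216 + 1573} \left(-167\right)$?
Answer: $\frac{167}{643} \approx 0.25972$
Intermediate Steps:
$\frac{1}{-2216 + 1573} \left(-167\right) = \frac{1}{-643} \left(-167\right) = \left(- \frac{1}{643}\right) \left(-167\right) = \frac{167}{643}$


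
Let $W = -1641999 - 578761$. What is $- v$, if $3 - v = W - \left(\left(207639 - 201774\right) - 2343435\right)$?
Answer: $116807$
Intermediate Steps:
$W = -2220760$ ($W = -1641999 - 578761 = -2220760$)
$v = -116807$ ($v = 3 - \left(-2220760 - \left(\left(207639 - 201774\right) - 2343435\right)\right) = 3 - \left(-2220760 - \left(5865 - 2343435\right)\right) = 3 - \left(-2220760 - -2337570\right) = 3 - \left(-2220760 + 2337570\right) = 3 - 116810 = -116807$)
$- v = \left(-1\right) \left(-116807\right) = 116807$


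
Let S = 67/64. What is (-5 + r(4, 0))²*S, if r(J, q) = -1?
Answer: 603/16 ≈ 37.688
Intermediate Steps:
S = 67/64 (S = 67*(1/64) = 67/64 ≈ 1.0469)
(-5 + r(4, 0))²*S = (-5 - 1)²*(67/64) = (-6)²*(67/64) = 36*(67/64) = 603/16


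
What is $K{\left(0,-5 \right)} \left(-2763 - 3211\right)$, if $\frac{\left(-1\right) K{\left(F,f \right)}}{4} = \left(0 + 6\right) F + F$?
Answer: $0$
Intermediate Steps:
$K{\left(F,f \right)} = - 28 F$ ($K{\left(F,f \right)} = - 4 \left(\left(0 + 6\right) F + F\right) = - 4 \left(6 F + F\right) = - 4 \cdot 7 F = - 28 F$)
$K{\left(0,-5 \right)} \left(-2763 - 3211\right) = \left(-28\right) 0 \left(-2763 - 3211\right) = 0 \left(-2763 - 3211\right) = 0 \left(-5974\right) = 0$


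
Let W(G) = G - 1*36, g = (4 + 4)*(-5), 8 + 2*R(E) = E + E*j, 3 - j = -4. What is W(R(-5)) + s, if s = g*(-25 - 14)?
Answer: 1500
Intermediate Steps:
j = 7 (j = 3 - 1*(-4) = 3 + 4 = 7)
R(E) = -4 + 4*E (R(E) = -4 + (E + E*7)/2 = -4 + (E + 7*E)/2 = -4 + (8*E)/2 = -4 + 4*E)
g = -40 (g = 8*(-5) = -40)
s = 1560 (s = -40*(-25 - 14) = -40*(-39) = 1560)
W(G) = -36 + G (W(G) = G - 36 = -36 + G)
W(R(-5)) + s = (-36 + (-4 + 4*(-5))) + 1560 = (-36 + (-4 - 20)) + 1560 = (-36 - 24) + 1560 = -60 + 1560 = 1500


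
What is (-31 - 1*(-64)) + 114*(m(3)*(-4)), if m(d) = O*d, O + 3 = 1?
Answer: 2769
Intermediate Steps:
O = -2 (O = -3 + 1 = -2)
m(d) = -2*d
(-31 - 1*(-64)) + 114*(m(3)*(-4)) = (-31 - 1*(-64)) + 114*(-2*3*(-4)) = (-31 + 64) + 114*(-6*(-4)) = 33 + 114*24 = 33 + 2736 = 2769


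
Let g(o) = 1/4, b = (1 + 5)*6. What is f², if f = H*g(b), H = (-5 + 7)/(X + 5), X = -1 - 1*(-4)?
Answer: 1/256 ≈ 0.0039063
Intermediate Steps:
X = 3 (X = -1 + 4 = 3)
b = 36 (b = 6*6 = 36)
g(o) = ¼
H = ¼ (H = (-5 + 7)/(3 + 5) = 2/8 = 2*(⅛) = ¼ ≈ 0.25000)
f = 1/16 (f = (¼)*(¼) = 1/16 ≈ 0.062500)
f² = (1/16)² = 1/256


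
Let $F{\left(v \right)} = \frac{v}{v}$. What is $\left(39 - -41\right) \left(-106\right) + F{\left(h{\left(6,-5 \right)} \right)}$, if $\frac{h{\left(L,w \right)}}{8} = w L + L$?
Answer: $-8479$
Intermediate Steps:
$h{\left(L,w \right)} = 8 L + 8 L w$ ($h{\left(L,w \right)} = 8 \left(w L + L\right) = 8 \left(L w + L\right) = 8 \left(L + L w\right) = 8 L + 8 L w$)
$F{\left(v \right)} = 1$
$\left(39 - -41\right) \left(-106\right) + F{\left(h{\left(6,-5 \right)} \right)} = \left(39 - -41\right) \left(-106\right) + 1 = \left(39 + 41\right) \left(-106\right) + 1 = 80 \left(-106\right) + 1 = -8480 + 1 = -8479$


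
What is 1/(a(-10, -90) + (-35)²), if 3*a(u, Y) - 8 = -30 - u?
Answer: 1/1221 ≈ 0.00081900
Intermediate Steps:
a(u, Y) = -22/3 - u/3 (a(u, Y) = 8/3 + (-30 - u)/3 = 8/3 + (-10 - u/3) = -22/3 - u/3)
1/(a(-10, -90) + (-35)²) = 1/((-22/3 - ⅓*(-10)) + (-35)²) = 1/((-22/3 + 10/3) + 1225) = 1/(-4 + 1225) = 1/1221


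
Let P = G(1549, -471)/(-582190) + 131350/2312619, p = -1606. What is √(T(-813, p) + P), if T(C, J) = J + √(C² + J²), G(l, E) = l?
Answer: √(-2911176674875096070172099510 + 1812748948093747084472100*√3240205)/1346383655610 ≈ 13.932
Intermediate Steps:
P = 72888409669/1346383655610 (P = 1549/(-582190) + 131350/2312619 = 1549*(-1/582190) + 131350*(1/2312619) = -1549/582190 + 131350/2312619 = 72888409669/1346383655610 ≈ 0.054136)
√(T(-813, p) + P) = √((-1606 + √((-813)² + (-1606)²)) + 72888409669/1346383655610) = √((-1606 + √(660969 + 2579236)) + 72888409669/1346383655610) = √((-1606 + √3240205) + 72888409669/1346383655610) = √(-2162219262499991/1346383655610 + √3240205)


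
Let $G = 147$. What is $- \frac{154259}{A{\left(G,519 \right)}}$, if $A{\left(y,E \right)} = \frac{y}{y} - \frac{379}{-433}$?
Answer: $- \frac{9542021}{116} \approx -82259.0$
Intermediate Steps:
$A{\left(y,E \right)} = \frac{812}{433}$ ($A{\left(y,E \right)} = 1 - - \frac{379}{433} = 1 + \frac{379}{433} = \frac{812}{433}$)
$- \frac{154259}{A{\left(G,519 \right)}} = - \frac{154259}{\frac{812}{433}} = \left(-154259\right) \frac{433}{812} = - \frac{9542021}{116}$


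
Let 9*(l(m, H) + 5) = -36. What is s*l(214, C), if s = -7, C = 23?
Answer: 63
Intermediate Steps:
l(m, H) = -9 (l(m, H) = -5 + (1/9)*(-36) = -5 - 4 = -9)
s*l(214, C) = -7*(-9) = 63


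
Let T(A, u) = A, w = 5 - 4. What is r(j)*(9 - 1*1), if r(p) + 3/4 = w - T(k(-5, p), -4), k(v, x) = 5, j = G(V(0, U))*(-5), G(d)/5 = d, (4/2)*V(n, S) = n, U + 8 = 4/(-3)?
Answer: -38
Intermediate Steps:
U = -28/3 (U = -8 + 4/(-3) = -8 + 4*(-⅓) = -8 - 4/3 = -28/3 ≈ -9.3333)
V(n, S) = n/2
G(d) = 5*d
j = 0 (j = (5*((½)*0))*(-5) = (5*0)*(-5) = 0*(-5) = 0)
w = 1
r(p) = -19/4 (r(p) = -¾ + (1 - 1*5) = -¾ + (1 - 5) = -¾ - 4 = -19/4)
r(j)*(9 - 1*1) = -19*(9 - 1*1)/4 = -19*(9 - 1)/4 = -19/4*8 = -38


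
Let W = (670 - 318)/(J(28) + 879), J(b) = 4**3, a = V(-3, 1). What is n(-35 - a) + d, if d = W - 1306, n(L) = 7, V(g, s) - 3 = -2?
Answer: -1224605/943 ≈ -1298.6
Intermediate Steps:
V(g, s) = 1 (V(g, s) = 3 - 2 = 1)
a = 1
J(b) = 64
W = 352/943 (W = (670 - 318)/(64 + 879) = 352/943 ≈ 0.37328)
d = -1231206/943 (d = 352/943 - 1306 = -1231206/943 ≈ -1305.6)
n(-35 - a) + d = 7 - 1231206/943 = -1224605/943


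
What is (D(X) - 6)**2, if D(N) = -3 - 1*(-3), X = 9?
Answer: 36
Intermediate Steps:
D(N) = 0 (D(N) = -3 + 3 = 0)
(D(X) - 6)**2 = (0 - 6)**2 = (-6)**2 = 36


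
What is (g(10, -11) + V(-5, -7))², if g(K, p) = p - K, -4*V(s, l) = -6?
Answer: 1521/4 ≈ 380.25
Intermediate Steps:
V(s, l) = 3/2 (V(s, l) = -¼*(-6) = 3/2)
(g(10, -11) + V(-5, -7))² = ((-11 - 1*10) + 3/2)² = ((-11 - 10) + 3/2)² = (-21 + 3/2)² = (-39/2)² = 1521/4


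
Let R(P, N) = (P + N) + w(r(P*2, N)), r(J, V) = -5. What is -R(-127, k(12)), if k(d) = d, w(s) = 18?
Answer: 97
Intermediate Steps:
R(P, N) = 18 + N + P (R(P, N) = (P + N) + 18 = (N + P) + 18 = 18 + N + P)
-R(-127, k(12)) = -(18 + 12 - 127) = -1*(-97) = 97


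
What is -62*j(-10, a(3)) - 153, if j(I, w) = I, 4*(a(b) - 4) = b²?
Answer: 467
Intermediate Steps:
a(b) = 4 + b²/4
-62*j(-10, a(3)) - 153 = -62*(-10) - 153 = 620 - 153 = 467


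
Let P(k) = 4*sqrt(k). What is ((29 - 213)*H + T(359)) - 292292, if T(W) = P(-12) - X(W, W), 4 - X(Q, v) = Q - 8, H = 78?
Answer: -306297 + 8*I*sqrt(3) ≈ -3.063e+5 + 13.856*I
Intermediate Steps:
X(Q, v) = 12 - Q (X(Q, v) = 4 - (Q - 8) = 4 - (-8 + Q) = 4 + (8 - Q) = 12 - Q)
T(W) = -12 + W + 8*I*sqrt(3) (T(W) = 4*sqrt(-12) - (12 - W) = 4*(2*I*sqrt(3)) + (-12 + W) = 8*I*sqrt(3) + (-12 + W) = -12 + W + 8*I*sqrt(3))
((29 - 213)*H + T(359)) - 292292 = ((29 - 213)*78 + (-12 + 359 + 8*I*sqrt(3))) - 292292 = (-184*78 + (347 + 8*I*sqrt(3))) - 292292 = (-14352 + (347 + 8*I*sqrt(3))) - 292292 = (-14005 + 8*I*sqrt(3)) - 292292 = -306297 + 8*I*sqrt(3)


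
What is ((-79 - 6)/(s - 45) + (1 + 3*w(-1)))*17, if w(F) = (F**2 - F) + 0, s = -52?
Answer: 12988/97 ≈ 133.90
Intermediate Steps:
w(F) = F**2 - F
((-79 - 6)/(s - 45) + (1 + 3*w(-1)))*17 = ((-79 - 6)/(-52 - 45) + (1 + 3*(-(-1 - 1))))*17 = (-85/(-97) + (1 + 3*(-1*(-2))))*17 = (-85*(-1/97) + (1 + 3*2))*17 = (85/97 + (1 + 6))*17 = (85/97 + 7)*17 = (764/97)*17 = 12988/97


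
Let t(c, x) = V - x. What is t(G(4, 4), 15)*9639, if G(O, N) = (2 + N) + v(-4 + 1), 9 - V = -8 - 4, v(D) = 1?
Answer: 57834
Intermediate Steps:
V = 21 (V = 9 - (-8 - 4) = 9 - 1*(-12) = 9 + 12 = 21)
G(O, N) = 3 + N (G(O, N) = (2 + N) + 1 = 3 + N)
t(c, x) = 21 - x
t(G(4, 4), 15)*9639 = (21 - 1*15)*9639 = (21 - 15)*9639 = 6*9639 = 57834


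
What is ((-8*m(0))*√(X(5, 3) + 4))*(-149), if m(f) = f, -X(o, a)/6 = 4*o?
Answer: 0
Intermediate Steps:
X(o, a) = -24*o
((-8*m(0))*√(X(5, 3) + 4))*(-149) = ((-8*0)*√(-24*5 + 4))*(-149) = (0*√(-120 + 4))*(-149) = (0*√(-116))*(-149) = (0*(2*I*√29))*(-149) = 0*(-149) = 0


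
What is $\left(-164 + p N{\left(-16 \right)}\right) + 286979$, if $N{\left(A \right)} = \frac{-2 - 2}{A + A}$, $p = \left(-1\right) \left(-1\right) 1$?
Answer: $\frac{2294521}{8} \approx 2.8682 \cdot 10^{5}$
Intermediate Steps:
$p = 1$ ($p = 1 \cdot 1 = 1$)
$N{\left(A \right)} = - \frac{2}{A}$ ($N{\left(A \right)} = - \frac{4}{2 A} = - 4 \frac{1}{2 A} = - \frac{2}{A}$)
$\left(-164 + p N{\left(-16 \right)}\right) + 286979 = \left(-164 + 1 \left(- \frac{2}{-16}\right)\right) + 286979 = \left(-164 + 1 \left(\left(-2\right) \left(- \frac{1}{16}\right)\right)\right) + 286979 = \left(-164 + 1 \cdot \frac{1}{8}\right) + 286979 = \left(-164 + \frac{1}{8}\right) + 286979 = - \frac{1311}{8} + 286979 = \frac{2294521}{8}$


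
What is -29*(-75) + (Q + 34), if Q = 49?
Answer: 2258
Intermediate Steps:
-29*(-75) + (Q + 34) = -29*(-75) + (49 + 34) = 2175 + 83 = 2258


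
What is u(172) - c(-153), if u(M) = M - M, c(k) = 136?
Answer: -136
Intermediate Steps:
u(M) = 0
u(172) - c(-153) = 0 - 1*136 = 0 - 136 = -136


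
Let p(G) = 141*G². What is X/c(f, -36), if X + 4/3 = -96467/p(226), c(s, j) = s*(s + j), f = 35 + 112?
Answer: -9698755/117510399972 ≈ -8.2535e-5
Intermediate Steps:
f = 147
c(s, j) = s*(j + s)
X = -9698755/7201716 (X = -4/3 - 96467/(141*226²) = -4/3 - 96467/(141*51076) = -4/3 - 96467/7201716 = -9698755/7201716 ≈ -1.3467)
X/c(f, -36) = -9698755*1/(147*(-36 + 147))/7201716 = -9698755/(7201716*(147*111)) = -9698755/7201716/16317 = -9698755/7201716*1/16317 = -9698755/117510399972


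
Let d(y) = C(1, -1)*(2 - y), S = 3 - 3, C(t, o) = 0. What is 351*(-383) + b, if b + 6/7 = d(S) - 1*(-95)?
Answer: -940372/7 ≈ -1.3434e+5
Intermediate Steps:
S = 0
d(y) = 0 (d(y) = 0*(2 - y) = 0)
b = 659/7 (b = -6/7 + (0 - 1*(-95)) = -6/7 + (0 + 95) = -6/7 + 95 = 659/7 ≈ 94.143)
351*(-383) + b = 351*(-383) + 659/7 = -134433 + 659/7 = -940372/7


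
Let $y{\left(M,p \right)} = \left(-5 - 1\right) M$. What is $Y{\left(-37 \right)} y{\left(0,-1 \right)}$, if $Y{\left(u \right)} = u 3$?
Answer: $0$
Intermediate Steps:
$y{\left(M,p \right)} = - 6 M$
$Y{\left(u \right)} = 3 u$
$Y{\left(-37 \right)} y{\left(0,-1 \right)} = 3 \left(-37\right) \left(\left(-6\right) 0\right) = \left(-111\right) 0 = 0$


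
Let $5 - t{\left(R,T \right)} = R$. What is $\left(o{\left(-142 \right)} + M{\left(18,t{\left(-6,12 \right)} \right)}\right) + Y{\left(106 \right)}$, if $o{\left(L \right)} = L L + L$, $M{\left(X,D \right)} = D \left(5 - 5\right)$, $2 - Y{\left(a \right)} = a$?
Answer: $19918$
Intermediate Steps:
$t{\left(R,T \right)} = 5 - R$
$Y{\left(a \right)} = 2 - a$
$M{\left(X,D \right)} = 0$ ($M{\left(X,D \right)} = D 0 = 0$)
$o{\left(L \right)} = L + L^{2}$ ($o{\left(L \right)} = L^{2} + L = L + L^{2}$)
$\left(o{\left(-142 \right)} + M{\left(18,t{\left(-6,12 \right)} \right)}\right) + Y{\left(106 \right)} = \left(- 142 \left(1 - 142\right) + 0\right) + \left(2 - 106\right) = \left(\left(-142\right) \left(-141\right) + 0\right) + \left(2 - 106\right) = \left(20022 + 0\right) - 104 = 20022 - 104 = 19918$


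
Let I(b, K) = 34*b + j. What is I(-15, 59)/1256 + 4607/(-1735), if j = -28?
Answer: -3359911/1089580 ≈ -3.0837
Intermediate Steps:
I(b, K) = -28 + 34*b (I(b, K) = 34*b - 28 = -28 + 34*b)
I(-15, 59)/1256 + 4607/(-1735) = (-28 + 34*(-15))/1256 + 4607/(-1735) = (-28 - 510)*(1/1256) + 4607*(-1/1735) = -538*1/1256 - 4607/1735 = -269/628 - 4607/1735 = -3359911/1089580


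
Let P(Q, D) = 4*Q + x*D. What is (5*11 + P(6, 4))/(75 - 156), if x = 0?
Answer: -79/81 ≈ -0.97531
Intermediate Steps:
P(Q, D) = 4*Q (P(Q, D) = 4*Q + 0*D = 4*Q + 0 = 4*Q)
(5*11 + P(6, 4))/(75 - 156) = (5*11 + 4*6)/(75 - 156) = (55 + 24)/(-81) = 79*(-1/81) = -79/81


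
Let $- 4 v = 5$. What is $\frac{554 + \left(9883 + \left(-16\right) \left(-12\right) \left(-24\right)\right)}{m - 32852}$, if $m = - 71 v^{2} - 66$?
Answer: $- \frac{93264}{528463} \approx -0.17648$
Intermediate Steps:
$v = - \frac{5}{4}$ ($v = \left(- \frac{1}{4}\right) 5 = - \frac{5}{4} \approx -1.25$)
$m = - \frac{2831}{16}$ ($m = - 71 \left(- \frac{5}{4}\right)^{2} - 66 = \left(-71\right) \frac{25}{16} - 66 = - \frac{1775}{16} - 66 = - \frac{2831}{16} \approx -176.94$)
$\frac{554 + \left(9883 + \left(-16\right) \left(-12\right) \left(-24\right)\right)}{m - 32852} = \frac{554 + \left(9883 + \left(-16\right) \left(-12\right) \left(-24\right)\right)}{- \frac{2831}{16} - 32852} = \frac{554 + \left(9883 + 192 \left(-24\right)\right)}{- \frac{528463}{16}} = \left(554 + \left(9883 - 4608\right)\right) \left(- \frac{16}{528463}\right) = \left(554 + 5275\right) \left(- \frac{16}{528463}\right) = 5829 \left(- \frac{16}{528463}\right) = - \frac{93264}{528463}$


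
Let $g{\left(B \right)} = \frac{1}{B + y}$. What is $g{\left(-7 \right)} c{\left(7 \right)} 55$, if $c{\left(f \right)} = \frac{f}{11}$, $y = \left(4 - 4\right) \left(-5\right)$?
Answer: $-5$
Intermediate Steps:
$y = 0$ ($y = 0 \left(-5\right) = 0$)
$c{\left(f \right)} = \frac{f}{11}$ ($c{\left(f \right)} = f \frac{1}{11} = \frac{f}{11}$)
$g{\left(B \right)} = \frac{1}{B}$ ($g{\left(B \right)} = \frac{1}{B + 0} = \frac{1}{B}$)
$g{\left(-7 \right)} c{\left(7 \right)} 55 = \frac{\frac{1}{11} \cdot 7}{-7} \cdot 55 = \left(- \frac{1}{7}\right) \frac{7}{11} \cdot 55 = \left(- \frac{1}{11}\right) 55 = -5$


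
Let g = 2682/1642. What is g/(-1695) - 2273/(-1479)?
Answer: 1053704032/686056335 ≈ 1.5359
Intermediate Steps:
g = 1341/821 (g = 2682*(1/1642) = 1341/821 ≈ 1.6334)
g/(-1695) - 2273/(-1479) = (1341/821)/(-1695) - 2273/(-1479) = (1341/821)*(-1/1695) - 2273*(-1/1479) = -447/463865 + 2273/1479 = 1053704032/686056335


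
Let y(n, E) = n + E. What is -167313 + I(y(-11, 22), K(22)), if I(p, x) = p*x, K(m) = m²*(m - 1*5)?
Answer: -76805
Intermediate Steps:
K(m) = m²*(-5 + m) (K(m) = m²*(m - 5) = m²*(-5 + m))
y(n, E) = E + n
-167313 + I(y(-11, 22), K(22)) = -167313 + (22 - 11)*(22²*(-5 + 22)) = -167313 + 11*(484*17) = -167313 + 11*8228 = -167313 + 90508 = -76805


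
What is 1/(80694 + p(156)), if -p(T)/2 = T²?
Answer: 1/32022 ≈ 3.1229e-5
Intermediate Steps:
p(T) = -2*T²
1/(80694 + p(156)) = 1/(80694 - 2*156²) = 1/(80694 - 2*24336) = 1/(80694 - 48672) = 1/32022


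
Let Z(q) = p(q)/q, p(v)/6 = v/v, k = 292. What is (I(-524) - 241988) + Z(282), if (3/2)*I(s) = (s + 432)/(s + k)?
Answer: -989487764/4089 ≈ -2.4199e+5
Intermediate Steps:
p(v) = 6 (p(v) = 6*(v/v) = 6*1 = 6)
Z(q) = 6/q
I(s) = 2*(432 + s)/(3*(292 + s)) (I(s) = 2*((s + 432)/(s + 292))/3 = 2*((432 + s)/(292 + s))/3 = 2*(432 + s)/(3*(292 + s)))
(I(-524) - 241988) + Z(282) = (2*(432 - 524)/(3*(292 - 524)) - 241988) + 6/282 = ((⅔)*(-92)/(-232) - 241988) + 6*(1/282) = ((⅔)*(-1/232)*(-92) - 241988) + 1/47 = (23/87 - 241988) + 1/47 = -21052933/87 + 1/47 = -989487764/4089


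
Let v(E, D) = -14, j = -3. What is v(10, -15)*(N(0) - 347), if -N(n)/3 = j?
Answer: 4732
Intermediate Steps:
N(n) = 9 (N(n) = -3*(-3) = 9)
v(10, -15)*(N(0) - 347) = -14*(9 - 347) = -14*(-338) = 4732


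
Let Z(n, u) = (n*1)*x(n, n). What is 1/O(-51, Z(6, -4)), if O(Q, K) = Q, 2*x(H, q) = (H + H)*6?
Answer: -1/51 ≈ -0.019608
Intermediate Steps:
x(H, q) = 6*H (x(H, q) = ((H + H)*6)/2 = ((2*H)*6)/2 = (12*H)/2 = 6*H)
Z(n, u) = 6*n**2 (Z(n, u) = (n*1)*(6*n) = n*(6*n) = 6*n**2)
1/O(-51, Z(6, -4)) = 1/(-51) = -1/51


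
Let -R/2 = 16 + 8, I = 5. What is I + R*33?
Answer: -1579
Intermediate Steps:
R = -48 (R = -2*(16 + 8) = -2*24 = -48)
I + R*33 = 5 - 48*33 = 5 - 1584 = -1579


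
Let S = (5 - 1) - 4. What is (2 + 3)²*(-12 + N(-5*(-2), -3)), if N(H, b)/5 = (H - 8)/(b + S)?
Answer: -1150/3 ≈ -383.33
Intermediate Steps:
S = 0 (S = 4 - 4 = 0)
N(H, b) = 5*(-8 + H)/b (N(H, b) = 5*((H - 8)/(b + 0)) = 5*((-8 + H)/b) = 5*(-8 + H)/b)
(2 + 3)²*(-12 + N(-5*(-2), -3)) = (2 + 3)²*(-12 + 5*(-8 - 5*(-2))/(-3)) = 5²*(-12 + 5*(-⅓)*(-8 + 10)) = 25*(-12 + 5*(-⅓)*2) = 25*(-12 - 10/3) = 25*(-46/3) = -1150/3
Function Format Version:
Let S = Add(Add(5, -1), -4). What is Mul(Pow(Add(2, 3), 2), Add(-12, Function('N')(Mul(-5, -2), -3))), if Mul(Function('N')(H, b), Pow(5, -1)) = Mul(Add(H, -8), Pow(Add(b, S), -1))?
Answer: Rational(-1150, 3) ≈ -383.33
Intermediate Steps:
S = 0 (S = Add(4, -4) = 0)
Function('N')(H, b) = Mul(5, Pow(b, -1), Add(-8, H)) (Function('N')(H, b) = Mul(5, Mul(Add(H, -8), Pow(Add(b, 0), -1))) = Mul(5, Mul(Add(-8, H), Pow(b, -1))) = Mul(5, Mul(Pow(b, -1), Add(-8, H))) = Mul(5, Pow(b, -1), Add(-8, H)))
Mul(Pow(Add(2, 3), 2), Add(-12, Function('N')(Mul(-5, -2), -3))) = Mul(Pow(Add(2, 3), 2), Add(-12, Mul(5, Pow(-3, -1), Add(-8, Mul(-5, -2))))) = Mul(Pow(5, 2), Add(-12, Mul(5, Rational(-1, 3), Add(-8, 10)))) = Mul(25, Add(-12, Mul(5, Rational(-1, 3), 2))) = Mul(25, Add(-12, Rational(-10, 3))) = Mul(25, Rational(-46, 3)) = Rational(-1150, 3)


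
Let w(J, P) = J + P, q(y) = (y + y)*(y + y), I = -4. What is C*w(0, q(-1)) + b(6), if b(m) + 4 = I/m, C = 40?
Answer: 466/3 ≈ 155.33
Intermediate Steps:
q(y) = 4*y**2 (q(y) = (2*y)*(2*y) = 4*y**2)
b(m) = -4 - 4/m
C*w(0, q(-1)) + b(6) = 40*(0 + 4*(-1)**2) + (-4 - 4/6) = 40*(0 + 4*1) + (-4 - 4*1/6) = 40*(0 + 4) + (-4 - 2/3) = 40*4 - 14/3 = 160 - 14/3 = 466/3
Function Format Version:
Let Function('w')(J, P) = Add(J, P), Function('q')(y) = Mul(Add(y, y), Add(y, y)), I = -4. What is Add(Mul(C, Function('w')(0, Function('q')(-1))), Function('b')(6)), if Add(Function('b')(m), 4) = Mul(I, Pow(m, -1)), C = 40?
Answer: Rational(466, 3) ≈ 155.33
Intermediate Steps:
Function('q')(y) = Mul(4, Pow(y, 2)) (Function('q')(y) = Mul(Mul(2, y), Mul(2, y)) = Mul(4, Pow(y, 2)))
Function('b')(m) = Add(-4, Mul(-4, Pow(m, -1)))
Add(Mul(C, Function('w')(0, Function('q')(-1))), Function('b')(6)) = Add(Mul(40, Add(0, Mul(4, Pow(-1, 2)))), Add(-4, Mul(-4, Pow(6, -1)))) = Add(Mul(40, Add(0, Mul(4, 1))), Add(-4, Mul(-4, Rational(1, 6)))) = Add(Mul(40, Add(0, 4)), Add(-4, Rational(-2, 3))) = Add(Mul(40, 4), Rational(-14, 3)) = Add(160, Rational(-14, 3)) = Rational(466, 3)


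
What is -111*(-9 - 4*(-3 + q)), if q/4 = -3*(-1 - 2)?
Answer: 15651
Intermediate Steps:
q = 36 (q = 4*(-3*(-1 - 2)) = 4*(-3*(-3)) = 4*9 = 36)
-111*(-9 - 4*(-3 + q)) = -111*(-9 - 4*(-3 + 36)) = -111*(-9 - 4*33) = -111*(-9 - 132) = -111*(-141) = 15651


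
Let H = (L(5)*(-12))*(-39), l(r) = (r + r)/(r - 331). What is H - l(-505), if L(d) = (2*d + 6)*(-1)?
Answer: -3130489/418 ≈ -7489.2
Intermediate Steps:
l(r) = 2*r/(-331 + r) (l(r) = (2*r)/(-331 + r) = 2*r/(-331 + r))
L(d) = -6 - 2*d (L(d) = (6 + 2*d)*(-1) = -6 - 2*d)
H = -7488 (H = ((-6 - 2*5)*(-12))*(-39) = ((-6 - 10)*(-12))*(-39) = -16*(-12)*(-39) = 192*(-39) = -7488)
H - l(-505) = -7488 - 2*(-505)/(-331 - 505) = -7488 - 2*(-505)/(-836) = -7488 - 2*(-505)*(-1)/836 = -7488 - 1*505/418 = -7488 - 505/418 = -3130489/418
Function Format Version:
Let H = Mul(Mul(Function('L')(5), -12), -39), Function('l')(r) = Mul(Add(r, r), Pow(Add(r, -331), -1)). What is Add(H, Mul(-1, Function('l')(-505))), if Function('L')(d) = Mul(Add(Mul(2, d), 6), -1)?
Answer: Rational(-3130489, 418) ≈ -7489.2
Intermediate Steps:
Function('l')(r) = Mul(2, r, Pow(Add(-331, r), -1)) (Function('l')(r) = Mul(Mul(2, r), Pow(Add(-331, r), -1)) = Mul(2, r, Pow(Add(-331, r), -1)))
Function('L')(d) = Add(-6, Mul(-2, d)) (Function('L')(d) = Mul(Add(6, Mul(2, d)), -1) = Add(-6, Mul(-2, d)))
H = -7488 (H = Mul(Mul(Add(-6, Mul(-2, 5)), -12), -39) = Mul(Mul(Add(-6, -10), -12), -39) = Mul(Mul(-16, -12), -39) = Mul(192, -39) = -7488)
Add(H, Mul(-1, Function('l')(-505))) = Add(-7488, Mul(-1, Mul(2, -505, Pow(Add(-331, -505), -1)))) = Add(-7488, Mul(-1, Mul(2, -505, Pow(-836, -1)))) = Add(-7488, Mul(-1, Mul(2, -505, Rational(-1, 836)))) = Add(-7488, Mul(-1, Rational(505, 418))) = Add(-7488, Rational(-505, 418)) = Rational(-3130489, 418)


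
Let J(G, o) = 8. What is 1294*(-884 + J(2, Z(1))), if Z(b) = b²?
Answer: -1133544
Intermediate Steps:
1294*(-884 + J(2, Z(1))) = 1294*(-884 + 8) = 1294*(-876) = -1133544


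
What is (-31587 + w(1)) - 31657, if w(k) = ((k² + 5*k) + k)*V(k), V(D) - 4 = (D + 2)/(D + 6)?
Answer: -63213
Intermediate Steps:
V(D) = 4 + (2 + D)/(6 + D) (V(D) = 4 + (D + 2)/(D + 6) = 4 + (2 + D)/(6 + D))
w(k) = (26 + 5*k)*(k² + 6*k)/(6 + k) (w(k) = ((k² + 5*k) + k)*((26 + 5*k)/(6 + k)) = (k² + 6*k)*((26 + 5*k)/(6 + k)) = (26 + 5*k)*(k² + 6*k)/(6 + k))
(-31587 + w(1)) - 31657 = (-31587 + 1*(26 + 5*1)) - 31657 = (-31587 + 1*(26 + 5)) - 31657 = (-31587 + 1*31) - 31657 = (-31587 + 31) - 31657 = -31556 - 31657 = -63213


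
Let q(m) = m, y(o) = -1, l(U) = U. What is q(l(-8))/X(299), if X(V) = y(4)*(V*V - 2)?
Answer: 8/89399 ≈ 8.9486e-5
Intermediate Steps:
X(V) = 2 - V² (X(V) = -(V*V - 2) = -(V² - 2) = -(-2 + V²) = 2 - V²)
q(l(-8))/X(299) = -8/(2 - 1*299²) = -8/(2 - 1*89401) = -8/(2 - 89401) = -8/(-89399) = -8*(-1/89399) = 8/89399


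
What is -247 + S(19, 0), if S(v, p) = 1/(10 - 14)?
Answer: -989/4 ≈ -247.25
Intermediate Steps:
S(v, p) = -¼ (S(v, p) = 1/(-4) = -¼)
-247 + S(19, 0) = -247 - ¼ = -989/4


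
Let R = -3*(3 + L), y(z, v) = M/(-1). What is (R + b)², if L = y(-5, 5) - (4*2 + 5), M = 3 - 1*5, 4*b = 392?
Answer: 14884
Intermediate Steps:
b = 98 (b = (¼)*392 = 98)
M = -2 (M = 3 - 5 = -2)
y(z, v) = 2 (y(z, v) = -2/(-1) = -2*(-1) = 2)
L = -11 (L = 2 - (4*2 + 5) = 2 - (8 + 5) = 2 - 1*13 = 2 - 13 = -11)
R = 24 (R = -3*(3 - 11) = -3*(-8) = 24)
(R + b)² = (24 + 98)² = 122² = 14884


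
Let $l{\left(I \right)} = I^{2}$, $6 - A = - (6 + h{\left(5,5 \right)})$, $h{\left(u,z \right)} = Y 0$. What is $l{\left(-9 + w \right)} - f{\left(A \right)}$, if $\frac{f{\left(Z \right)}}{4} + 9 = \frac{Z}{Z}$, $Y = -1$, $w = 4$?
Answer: $57$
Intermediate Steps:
$h{\left(u,z \right)} = 0$ ($h{\left(u,z \right)} = \left(-1\right) 0 = 0$)
$A = 12$ ($A = 6 - - (6 + 0) = 6 - \left(-1\right) 6 = 6 - -6 = 6 + 6 = 12$)
$f{\left(Z \right)} = -32$ ($f{\left(Z \right)} = -36 + 4 \frac{Z}{Z} = -36 + 4 \cdot 1 = -36 + 4 = -32$)
$l{\left(-9 + w \right)} - f{\left(A \right)} = \left(-9 + 4\right)^{2} - -32 = \left(-5\right)^{2} + 32 = 25 + 32 = 57$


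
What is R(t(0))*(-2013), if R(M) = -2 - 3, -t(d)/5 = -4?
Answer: 10065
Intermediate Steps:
t(d) = 20 (t(d) = -5*(-4) = 20)
R(M) = -5
R(t(0))*(-2013) = -5*(-2013) = 10065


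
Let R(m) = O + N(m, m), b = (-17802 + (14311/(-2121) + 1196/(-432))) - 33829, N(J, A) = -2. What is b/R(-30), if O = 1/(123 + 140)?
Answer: 41481025127/1603476 ≈ 25869.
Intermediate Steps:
O = 1/263 ≈ 0.0038023
b = -3943063225/76356 (b = (-17802 + (14311*(-1/2121) + 1196*(-1/432))) - 33829 = (-17802 + (-14311/2121 - 299/108)) - 33829 = (-17802 - 726589/76356) - 33829 = -1360016101/76356 - 33829 = -3943063225/76356 ≈ -51641.)
R(m) = -525/263 (R(m) = 1/263 - 2 = -525/263)
b/R(-30) = -3943063225/(76356*(-525/263)) = -3943063225/76356*(-263/525) = 41481025127/1603476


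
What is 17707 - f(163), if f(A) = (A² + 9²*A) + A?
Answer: -22228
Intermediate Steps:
f(A) = A² + 82*A (f(A) = (A² + 81*A) + A = A² + 82*A)
17707 - f(163) = 17707 - 163*(82 + 163) = 17707 - 163*245 = 17707 - 1*39935 = 17707 - 39935 = -22228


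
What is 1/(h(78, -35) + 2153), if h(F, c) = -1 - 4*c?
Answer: 1/2292 ≈ 0.00043630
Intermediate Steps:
h(F, c) = -1 - 4*c
1/(h(78, -35) + 2153) = 1/((-1 - 4*(-35)) + 2153) = 1/((-1 + 140) + 2153) = 1/(139 + 2153) = 1/2292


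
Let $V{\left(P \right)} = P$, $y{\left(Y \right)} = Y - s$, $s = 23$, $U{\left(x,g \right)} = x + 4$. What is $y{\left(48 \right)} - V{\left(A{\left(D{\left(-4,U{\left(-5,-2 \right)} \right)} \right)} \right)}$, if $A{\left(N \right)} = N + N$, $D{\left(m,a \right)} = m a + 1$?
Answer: $15$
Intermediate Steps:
$U{\left(x,g \right)} = 4 + x$
$y{\left(Y \right)} = -23 + Y$ ($y{\left(Y \right)} = Y - 23 = -23 + Y$)
$D{\left(m,a \right)} = 1 + a m$ ($D{\left(m,a \right)} = a m + 1 = 1 + a m$)
$A{\left(N \right)} = 2 N$
$y{\left(48 \right)} - V{\left(A{\left(D{\left(-4,U{\left(-5,-2 \right)} \right)} \right)} \right)} = \left(-23 + 48\right) - 2 \left(1 + \left(4 - 5\right) \left(-4\right)\right) = 25 - 2 \left(1 - -4\right) = 25 - 2 \left(1 + 4\right) = 25 - 2 \cdot 5 = 25 - 10 = 15$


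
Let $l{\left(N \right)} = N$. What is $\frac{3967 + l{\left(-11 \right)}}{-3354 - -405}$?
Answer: $- \frac{3956}{2949} \approx -1.3415$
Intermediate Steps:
$\frac{3967 + l{\left(-11 \right)}}{-3354 - -405} = \frac{3967 - 11}{-3354 - -405} = \frac{3956}{-3354 - -405} = \frac{3956}{-3354 + \left(-31 + 436\right)} = \frac{3956}{-3354 + 405} = \frac{3956}{-2949} = 3956 \left(- \frac{1}{2949}\right) = - \frac{3956}{2949}$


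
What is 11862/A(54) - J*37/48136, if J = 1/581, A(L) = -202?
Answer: -165872375633/2824668616 ≈ -58.723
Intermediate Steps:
J = 1/581 ≈ 0.0017212
11862/A(54) - J*37/48136 = 11862/(-202) - 37/581/48136 = 11862*(-1/202) - 1*37/581*(1/48136) = -5931/101 - 37/581*1/48136 = -5931/101 - 37/27967016 = -165872375633/2824668616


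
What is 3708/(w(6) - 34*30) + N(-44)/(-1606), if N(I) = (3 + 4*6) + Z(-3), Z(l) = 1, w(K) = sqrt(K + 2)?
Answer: -381454996/104429347 - 927*sqrt(2)/130049 ≈ -3.6628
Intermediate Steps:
w(K) = sqrt(2 + K)
N(I) = 28 (N(I) = (3 + 4*6) + 1 = (3 + 24) + 1 = 27 + 1 = 28)
3708/(w(6) - 34*30) + N(-44)/(-1606) = 3708/(sqrt(2 + 6) - 34*30) + 28/(-1606) = 3708/(sqrt(8) - 1020) + 28*(-1/1606) = 3708/(2*sqrt(2) - 1020) - 14/803 = 3708/(-1020 + 2*sqrt(2)) - 14/803 = -14/803 + 3708/(-1020 + 2*sqrt(2))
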